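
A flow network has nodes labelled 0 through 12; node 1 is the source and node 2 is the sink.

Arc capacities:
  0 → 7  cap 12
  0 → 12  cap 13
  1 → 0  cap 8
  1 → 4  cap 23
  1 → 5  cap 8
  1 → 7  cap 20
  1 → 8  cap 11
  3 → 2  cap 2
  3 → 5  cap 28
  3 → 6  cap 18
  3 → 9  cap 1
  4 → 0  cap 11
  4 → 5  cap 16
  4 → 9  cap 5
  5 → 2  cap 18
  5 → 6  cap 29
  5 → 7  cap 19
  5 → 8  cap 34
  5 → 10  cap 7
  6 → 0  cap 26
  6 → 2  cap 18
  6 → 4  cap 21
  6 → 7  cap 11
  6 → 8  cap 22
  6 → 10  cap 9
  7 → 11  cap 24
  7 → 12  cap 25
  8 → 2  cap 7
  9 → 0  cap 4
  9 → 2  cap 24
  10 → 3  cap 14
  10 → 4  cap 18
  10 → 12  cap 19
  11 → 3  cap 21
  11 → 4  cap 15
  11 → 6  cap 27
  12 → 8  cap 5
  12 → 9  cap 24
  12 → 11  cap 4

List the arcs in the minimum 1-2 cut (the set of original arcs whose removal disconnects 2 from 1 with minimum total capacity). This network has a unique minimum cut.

Min-cut arcs: {(1,0), (1,4), (1,5), (1,7), (8,2)} (total capacity 66)

augment #1: 1→5→2 push 8
augment #2: 1→8→2 push 7
augment #3: 1→4→5→2 push 10
augment #4: 1→4→9→2 push 5
augment #5: 1→0→12→9→2 push 8
augment #6: 1→4→5→6→2 push 6
augment #7: 1→7→11→3→2 push 2
augment #8: 1→7→11→6→2 push 12
augment #9: 1→7→12→9→2 push 6
augment #10: 1→4→0→12→9→2 push 2
max flow = 66; residual-reachable set from 1 gives S-side
cut edges (S→T): {(1,0), (1,4), (1,5), (1,7), (8,2)} total cap 66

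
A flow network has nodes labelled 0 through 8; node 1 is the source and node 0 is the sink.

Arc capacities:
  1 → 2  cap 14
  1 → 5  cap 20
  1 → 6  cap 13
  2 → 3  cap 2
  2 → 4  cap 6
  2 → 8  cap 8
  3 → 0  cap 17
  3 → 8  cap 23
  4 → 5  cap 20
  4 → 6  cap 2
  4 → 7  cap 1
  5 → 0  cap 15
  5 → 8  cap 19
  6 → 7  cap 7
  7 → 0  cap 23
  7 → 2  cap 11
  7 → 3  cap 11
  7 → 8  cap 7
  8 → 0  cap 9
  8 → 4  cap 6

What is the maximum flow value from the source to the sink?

Maximum flow value: 34

augment #1: 1→5→0 bottleneck 15, total now 15
augment #2: 1→2→3→0 bottleneck 2, total now 17
augment #3: 1→2→8→0 bottleneck 8, total now 25
augment #4: 1→5→8→0 bottleneck 1, total now 26
augment #5: 1→6→7→0 bottleneck 7, total now 33
augment #6: 1→2→4→7→0 bottleneck 1, total now 34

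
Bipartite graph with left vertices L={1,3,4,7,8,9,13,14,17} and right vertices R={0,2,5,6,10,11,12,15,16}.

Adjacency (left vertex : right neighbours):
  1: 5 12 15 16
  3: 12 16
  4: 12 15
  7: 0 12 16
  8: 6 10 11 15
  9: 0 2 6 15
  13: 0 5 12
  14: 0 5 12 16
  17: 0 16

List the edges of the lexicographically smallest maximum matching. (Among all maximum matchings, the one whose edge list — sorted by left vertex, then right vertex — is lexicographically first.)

Lex-smallest maximum matching: {(1,5), (3,12), (4,15), (7,0), (8,6), (9,2), (14,16)}

|M| = 7 (so the lex-smallest maximum matching has 7 edges)
process left vertices in ascending order; for each, take the smallest-labelled available neighbour that still permits 7 edges overall, or leave it unmatched if none does
lex-smallest matching: {1-5, 3-12, 4-15, 7-0, 8-6, 9-2, 14-16}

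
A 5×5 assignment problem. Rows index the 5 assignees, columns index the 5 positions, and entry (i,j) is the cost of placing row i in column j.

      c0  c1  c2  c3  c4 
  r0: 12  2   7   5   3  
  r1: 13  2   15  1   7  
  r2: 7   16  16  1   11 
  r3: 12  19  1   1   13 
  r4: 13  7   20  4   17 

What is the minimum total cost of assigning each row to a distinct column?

Minimum assignment cost: 17

optimal assignment: row0→col4 (cost 3), row1→col1 (cost 2), row2→col0 (cost 7), row3→col2 (cost 1), row4→col3 (cost 4)
total = 3 + 2 + 7 + 1 + 4 = 17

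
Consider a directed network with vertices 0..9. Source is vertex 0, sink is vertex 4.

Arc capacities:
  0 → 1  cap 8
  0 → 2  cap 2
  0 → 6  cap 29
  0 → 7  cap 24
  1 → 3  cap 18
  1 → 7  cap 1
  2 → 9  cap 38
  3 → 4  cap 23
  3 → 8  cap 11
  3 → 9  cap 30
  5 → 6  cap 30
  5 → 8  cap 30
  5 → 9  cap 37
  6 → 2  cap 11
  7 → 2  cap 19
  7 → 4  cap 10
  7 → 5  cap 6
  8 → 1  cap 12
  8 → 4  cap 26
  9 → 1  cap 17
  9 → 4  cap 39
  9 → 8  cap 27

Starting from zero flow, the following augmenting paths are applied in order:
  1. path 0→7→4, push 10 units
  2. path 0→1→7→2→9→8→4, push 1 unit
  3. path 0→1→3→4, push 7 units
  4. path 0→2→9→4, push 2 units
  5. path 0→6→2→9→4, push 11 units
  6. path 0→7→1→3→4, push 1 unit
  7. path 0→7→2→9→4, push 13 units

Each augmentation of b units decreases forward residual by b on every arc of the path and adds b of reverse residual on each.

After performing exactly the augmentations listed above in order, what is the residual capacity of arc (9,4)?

Residual capacity of (9,4): 13

after path 1 (0→7→4, push 10): res(9,4)=39
after path 2 (0→1→7→2→9→8→4, push 1): res(9,4)=39
after path 3 (0→1→3→4, push 7): res(9,4)=39
after path 4 (0→2→9→4, push 2): res(9,4)=37
after path 5 (0→6→2→9→4, push 11): res(9,4)=26
after path 6 (0→7→1→3→4, push 1): res(9,4)=26
after path 7 (0→7→2→9→4, push 13): res(9,4)=13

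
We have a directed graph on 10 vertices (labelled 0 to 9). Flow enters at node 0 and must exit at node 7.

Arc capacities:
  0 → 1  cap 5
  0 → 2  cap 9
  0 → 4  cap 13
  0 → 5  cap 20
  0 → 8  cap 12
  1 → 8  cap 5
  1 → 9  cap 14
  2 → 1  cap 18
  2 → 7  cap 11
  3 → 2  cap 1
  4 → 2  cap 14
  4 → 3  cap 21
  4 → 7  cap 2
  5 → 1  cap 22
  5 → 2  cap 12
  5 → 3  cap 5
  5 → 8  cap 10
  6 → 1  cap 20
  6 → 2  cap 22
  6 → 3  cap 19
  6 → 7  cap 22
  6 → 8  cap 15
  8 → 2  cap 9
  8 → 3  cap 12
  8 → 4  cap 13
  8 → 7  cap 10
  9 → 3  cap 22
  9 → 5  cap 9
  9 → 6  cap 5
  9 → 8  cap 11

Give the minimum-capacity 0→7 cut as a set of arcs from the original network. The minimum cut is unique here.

augment #1: 0→2→7 push 9
augment #2: 0→4→7 push 2
augment #3: 0→8→7 push 10
augment #4: 0→4→2→7 push 2
augment #5: 0→1→9→6→7 push 5
max flow = 28; residual-reachable set from 0 gives S-side
cut edges (S→T): {(2,7), (4,7), (8,7), (9,6)} total cap 28

Min-cut arcs: {(2,7), (4,7), (8,7), (9,6)} (total capacity 28)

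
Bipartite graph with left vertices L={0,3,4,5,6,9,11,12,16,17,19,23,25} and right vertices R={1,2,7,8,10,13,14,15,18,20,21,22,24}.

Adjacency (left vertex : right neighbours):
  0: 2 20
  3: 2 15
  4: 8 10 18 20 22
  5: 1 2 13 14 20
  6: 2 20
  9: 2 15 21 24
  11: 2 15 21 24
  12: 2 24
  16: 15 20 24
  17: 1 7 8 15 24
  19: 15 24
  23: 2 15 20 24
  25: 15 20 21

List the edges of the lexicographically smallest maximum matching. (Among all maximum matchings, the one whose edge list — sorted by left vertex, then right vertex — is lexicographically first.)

|M| = 8 (so the lex-smallest maximum matching has 8 edges)
process left vertices in ascending order; for each, take the smallest-labelled available neighbour that still permits 8 edges overall, or leave it unmatched if none does
lex-smallest matching: {0-2, 3-15, 4-8, 5-1, 6-20, 9-21, 11-24, 17-7}

Lex-smallest maximum matching: {(0,2), (3,15), (4,8), (5,1), (6,20), (9,21), (11,24), (17,7)}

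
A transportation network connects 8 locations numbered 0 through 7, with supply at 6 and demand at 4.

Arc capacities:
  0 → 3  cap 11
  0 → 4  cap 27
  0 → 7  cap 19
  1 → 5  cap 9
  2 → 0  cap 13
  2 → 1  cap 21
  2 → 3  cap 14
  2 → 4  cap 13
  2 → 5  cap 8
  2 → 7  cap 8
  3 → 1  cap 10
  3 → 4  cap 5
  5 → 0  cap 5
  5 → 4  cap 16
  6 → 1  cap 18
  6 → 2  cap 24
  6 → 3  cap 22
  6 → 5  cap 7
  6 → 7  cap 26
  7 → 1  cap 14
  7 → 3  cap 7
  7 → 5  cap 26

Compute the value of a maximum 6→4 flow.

Maximum flow value: 50

augment #1: 6→2→4 bottleneck 13, total now 13
augment #2: 6→3→4 bottleneck 5, total now 18
augment #3: 6→5→4 bottleneck 7, total now 25
augment #4: 6→1→5→4 bottleneck 9, total now 34
augment #5: 6→2→0→4 bottleneck 11, total now 45
augment #6: 6→7→5→0→4 bottleneck 5, total now 50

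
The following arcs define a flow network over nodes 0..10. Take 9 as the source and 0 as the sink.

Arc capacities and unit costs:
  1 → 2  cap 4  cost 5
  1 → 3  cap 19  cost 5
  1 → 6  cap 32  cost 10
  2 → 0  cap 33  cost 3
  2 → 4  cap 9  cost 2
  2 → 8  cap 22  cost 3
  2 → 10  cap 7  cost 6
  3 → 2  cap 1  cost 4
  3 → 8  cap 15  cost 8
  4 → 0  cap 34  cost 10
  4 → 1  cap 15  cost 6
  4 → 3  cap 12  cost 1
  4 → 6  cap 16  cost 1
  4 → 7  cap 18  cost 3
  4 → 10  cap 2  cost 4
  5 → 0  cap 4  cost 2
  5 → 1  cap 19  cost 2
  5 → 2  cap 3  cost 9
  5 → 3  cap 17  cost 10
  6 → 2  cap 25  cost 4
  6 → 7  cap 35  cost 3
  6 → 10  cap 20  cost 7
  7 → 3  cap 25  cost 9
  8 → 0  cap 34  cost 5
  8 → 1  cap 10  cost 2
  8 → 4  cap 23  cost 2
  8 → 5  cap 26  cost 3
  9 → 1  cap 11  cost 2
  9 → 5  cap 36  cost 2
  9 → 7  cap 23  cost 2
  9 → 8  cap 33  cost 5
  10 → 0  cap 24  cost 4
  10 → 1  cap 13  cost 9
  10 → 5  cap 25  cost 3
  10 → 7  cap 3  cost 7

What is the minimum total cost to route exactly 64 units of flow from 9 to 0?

Minimum cost for 64 units: 829

shortest-cost path #1: 9→5→0 push 4 @ unit cost 4 (adds 16)
shortest-cost path #2: 9→1→2→0 push 4 @ unit cost 10 (adds 40)
shortest-cost path #3: 9→8→0 push 33 @ unit cost 10 (adds 330)
shortest-cost path #4: 9→1→3→2→0 push 1 @ unit cost 14 (adds 14)
shortest-cost path #5: 9→5→2→0 push 3 @ unit cost 14 (adds 42)
shortest-cost path #6: 9→1→6→2→0 push 6 @ unit cost 19 (adds 114)
shortest-cost path #7: 9→5→1→6→2→0 push 13 @ unit cost 21 (adds 273)
total cost = 829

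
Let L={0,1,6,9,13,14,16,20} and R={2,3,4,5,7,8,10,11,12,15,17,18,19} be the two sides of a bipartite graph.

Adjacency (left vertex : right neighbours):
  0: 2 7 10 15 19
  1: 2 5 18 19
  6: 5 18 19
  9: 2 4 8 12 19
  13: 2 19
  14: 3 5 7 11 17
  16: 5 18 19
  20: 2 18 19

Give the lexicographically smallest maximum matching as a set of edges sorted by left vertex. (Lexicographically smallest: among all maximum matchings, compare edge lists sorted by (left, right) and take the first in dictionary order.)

Lex-smallest maximum matching: {(0,7), (1,2), (6,5), (9,4), (13,19), (14,3), (16,18)}

|M| = 7 (so the lex-smallest maximum matching has 7 edges)
process left vertices in ascending order; for each, take the smallest-labelled available neighbour that still permits 7 edges overall, or leave it unmatched if none does
lex-smallest matching: {0-7, 1-2, 6-5, 9-4, 13-19, 14-3, 16-18}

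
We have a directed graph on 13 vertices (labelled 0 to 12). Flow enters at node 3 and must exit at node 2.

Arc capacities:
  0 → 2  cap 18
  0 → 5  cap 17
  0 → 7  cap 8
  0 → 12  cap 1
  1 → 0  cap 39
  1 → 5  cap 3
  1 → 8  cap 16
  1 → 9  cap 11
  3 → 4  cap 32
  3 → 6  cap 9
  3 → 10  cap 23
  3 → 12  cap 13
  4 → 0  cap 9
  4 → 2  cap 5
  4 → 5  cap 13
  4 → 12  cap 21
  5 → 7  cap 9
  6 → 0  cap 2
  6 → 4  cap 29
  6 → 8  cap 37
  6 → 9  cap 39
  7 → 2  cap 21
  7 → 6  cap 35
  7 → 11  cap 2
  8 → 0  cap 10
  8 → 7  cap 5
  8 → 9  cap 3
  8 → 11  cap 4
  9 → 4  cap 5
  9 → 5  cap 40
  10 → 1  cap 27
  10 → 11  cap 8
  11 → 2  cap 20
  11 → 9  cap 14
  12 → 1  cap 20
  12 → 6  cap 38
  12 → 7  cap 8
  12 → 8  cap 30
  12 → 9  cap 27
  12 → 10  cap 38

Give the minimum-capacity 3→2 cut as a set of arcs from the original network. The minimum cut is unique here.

augment #1: 3→4→2 push 5
augment #2: 3→4→0→2 push 9
augment #3: 3→6→0→2 push 2
augment #4: 3→10→11→2 push 8
augment #5: 3→12→7→2 push 8
augment #6: 3→4→5→7→2 push 9
augment #7: 3→6→8→0→2 push 7
augment #8: 3→12→8→7→2 push 4
augment #9: 3→12→8→11→2 push 1
augment #10: 3→4→12→8→11→2 push 3
augment #11: 3→4→12→8→7→11→2 push 1
augment #12: 3→10→1→0→7→11→2 push 1
max flow = 58; residual-reachable set from 3 gives S-side
cut edges (S→T): {(0,2), (4,2), (7,2), (7,11), (8,11), (10,11)} total cap 58

Min-cut arcs: {(0,2), (4,2), (7,2), (7,11), (8,11), (10,11)} (total capacity 58)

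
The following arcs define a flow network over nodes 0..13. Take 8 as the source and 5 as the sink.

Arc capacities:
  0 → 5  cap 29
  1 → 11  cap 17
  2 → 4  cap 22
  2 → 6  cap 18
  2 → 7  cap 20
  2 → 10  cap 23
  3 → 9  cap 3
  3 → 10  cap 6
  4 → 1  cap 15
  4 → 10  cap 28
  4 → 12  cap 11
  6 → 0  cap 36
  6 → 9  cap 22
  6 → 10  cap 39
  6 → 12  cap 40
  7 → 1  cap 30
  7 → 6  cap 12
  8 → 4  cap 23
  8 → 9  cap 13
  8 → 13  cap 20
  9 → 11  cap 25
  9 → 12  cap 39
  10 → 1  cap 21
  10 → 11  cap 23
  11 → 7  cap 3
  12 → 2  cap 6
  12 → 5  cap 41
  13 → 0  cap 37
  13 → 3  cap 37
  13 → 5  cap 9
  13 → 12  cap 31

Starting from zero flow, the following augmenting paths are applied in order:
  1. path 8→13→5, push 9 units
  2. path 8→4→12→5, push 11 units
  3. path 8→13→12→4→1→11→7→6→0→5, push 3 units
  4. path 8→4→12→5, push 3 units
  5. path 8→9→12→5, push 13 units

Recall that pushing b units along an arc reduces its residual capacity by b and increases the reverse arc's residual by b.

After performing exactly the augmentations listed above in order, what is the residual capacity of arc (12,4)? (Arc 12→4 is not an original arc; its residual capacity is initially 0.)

after path 1 (8→13→5, push 9): res(12,4)=0
after path 2 (8→4→12→5, push 11): res(12,4)=11
after path 3 (8→13→12→4→1→11→7→6→0→5, push 3): res(12,4)=8
after path 4 (8→4→12→5, push 3): res(12,4)=11
after path 5 (8→9→12→5, push 13): res(12,4)=11

Residual capacity of (12,4): 11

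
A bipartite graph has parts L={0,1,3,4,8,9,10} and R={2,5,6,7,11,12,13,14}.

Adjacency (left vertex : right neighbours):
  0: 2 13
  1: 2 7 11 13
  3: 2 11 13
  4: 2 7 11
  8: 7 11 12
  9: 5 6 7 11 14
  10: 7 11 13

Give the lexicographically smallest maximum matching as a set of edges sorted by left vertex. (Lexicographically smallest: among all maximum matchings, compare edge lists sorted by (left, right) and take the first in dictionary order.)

|M| = 6 (so the lex-smallest maximum matching has 6 edges)
process left vertices in ascending order; for each, take the smallest-labelled available neighbour that still permits 6 edges overall, or leave it unmatched if none does
lex-smallest matching: {0-2, 1-7, 3-11, 8-12, 9-5, 10-13}

Lex-smallest maximum matching: {(0,2), (1,7), (3,11), (8,12), (9,5), (10,13)}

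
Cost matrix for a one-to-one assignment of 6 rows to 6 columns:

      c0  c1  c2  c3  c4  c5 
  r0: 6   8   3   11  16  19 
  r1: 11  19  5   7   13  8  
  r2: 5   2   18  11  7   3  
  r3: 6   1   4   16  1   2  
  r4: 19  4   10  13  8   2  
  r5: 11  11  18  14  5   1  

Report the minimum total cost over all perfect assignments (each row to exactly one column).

optimal assignment: row0→col2 (cost 3), row1→col3 (cost 7), row2→col0 (cost 5), row3→col4 (cost 1), row4→col1 (cost 4), row5→col5 (cost 1)
total = 3 + 7 + 5 + 1 + 4 + 1 = 21

Minimum assignment cost: 21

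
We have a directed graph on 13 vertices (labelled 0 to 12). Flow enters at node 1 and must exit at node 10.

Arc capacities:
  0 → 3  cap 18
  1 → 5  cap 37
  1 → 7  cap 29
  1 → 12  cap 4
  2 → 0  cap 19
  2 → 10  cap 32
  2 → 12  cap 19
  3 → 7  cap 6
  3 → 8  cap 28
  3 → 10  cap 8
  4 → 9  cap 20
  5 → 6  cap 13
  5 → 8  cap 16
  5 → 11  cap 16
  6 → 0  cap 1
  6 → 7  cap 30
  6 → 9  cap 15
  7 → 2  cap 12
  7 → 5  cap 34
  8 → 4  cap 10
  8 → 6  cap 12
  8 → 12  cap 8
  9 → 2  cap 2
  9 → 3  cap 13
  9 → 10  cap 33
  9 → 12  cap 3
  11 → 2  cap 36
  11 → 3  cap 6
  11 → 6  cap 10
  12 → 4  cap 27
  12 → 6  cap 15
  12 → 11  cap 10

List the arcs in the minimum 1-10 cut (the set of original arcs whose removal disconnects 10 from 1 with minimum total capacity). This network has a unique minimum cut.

augment #1: 1→7→2→10 push 12
augment #2: 1→5→6→9→10 push 13
augment #3: 1→5→11→2→10 push 16
augment #4: 1→12→4→9→10 push 4
augment #5: 1→5→8→4→9→10 push 8
augment #6: 1→7→5→8→4→9→10 push 2
augment #7: 1→7→5→8→6→9→10 push 2
augment #8: 1→7→5→8→6→0→3→10 push 1
augment #9: 1→7→5→8→12→4→9→10 push 3
max flow = 61; residual-reachable set from 1 gives S-side
cut edges (S→T): {(1,12), (5,6), (5,8), (5,11), (7,2)} total cap 61

Min-cut arcs: {(1,12), (5,6), (5,8), (5,11), (7,2)} (total capacity 61)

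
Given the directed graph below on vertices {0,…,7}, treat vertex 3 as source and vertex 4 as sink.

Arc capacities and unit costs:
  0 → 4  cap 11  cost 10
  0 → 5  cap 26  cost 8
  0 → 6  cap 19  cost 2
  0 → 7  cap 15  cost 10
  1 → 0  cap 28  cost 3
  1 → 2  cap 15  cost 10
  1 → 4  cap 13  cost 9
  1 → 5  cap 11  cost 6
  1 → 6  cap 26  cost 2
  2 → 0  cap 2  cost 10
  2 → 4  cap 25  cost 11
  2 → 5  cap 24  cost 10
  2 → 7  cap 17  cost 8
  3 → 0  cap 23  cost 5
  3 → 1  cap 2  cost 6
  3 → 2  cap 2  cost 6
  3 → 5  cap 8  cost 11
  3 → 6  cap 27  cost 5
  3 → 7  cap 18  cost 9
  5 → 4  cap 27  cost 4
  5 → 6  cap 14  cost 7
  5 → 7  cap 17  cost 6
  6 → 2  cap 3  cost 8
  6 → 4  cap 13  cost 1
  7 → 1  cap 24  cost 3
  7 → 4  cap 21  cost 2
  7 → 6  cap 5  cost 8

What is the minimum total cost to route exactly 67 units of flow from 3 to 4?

Minimum cost for 67 units: 850

shortest-cost path #1: 3→6→4 push 13 @ unit cost 6 (adds 78)
shortest-cost path #2: 3→7→4 push 18 @ unit cost 11 (adds 198)
shortest-cost path #3: 3→5→4 push 8 @ unit cost 15 (adds 120)
shortest-cost path #4: 3→0→4 push 11 @ unit cost 15 (adds 165)
shortest-cost path #5: 3→1→4 push 2 @ unit cost 15 (adds 30)
shortest-cost path #6: 3→2→7→4 push 2 @ unit cost 16 (adds 32)
shortest-cost path #7: 3→0→5→4 push 12 @ unit cost 17 (adds 204)
shortest-cost path #8: 3→6→2→7→4 push 1 @ unit cost 23 (adds 23)
total cost = 850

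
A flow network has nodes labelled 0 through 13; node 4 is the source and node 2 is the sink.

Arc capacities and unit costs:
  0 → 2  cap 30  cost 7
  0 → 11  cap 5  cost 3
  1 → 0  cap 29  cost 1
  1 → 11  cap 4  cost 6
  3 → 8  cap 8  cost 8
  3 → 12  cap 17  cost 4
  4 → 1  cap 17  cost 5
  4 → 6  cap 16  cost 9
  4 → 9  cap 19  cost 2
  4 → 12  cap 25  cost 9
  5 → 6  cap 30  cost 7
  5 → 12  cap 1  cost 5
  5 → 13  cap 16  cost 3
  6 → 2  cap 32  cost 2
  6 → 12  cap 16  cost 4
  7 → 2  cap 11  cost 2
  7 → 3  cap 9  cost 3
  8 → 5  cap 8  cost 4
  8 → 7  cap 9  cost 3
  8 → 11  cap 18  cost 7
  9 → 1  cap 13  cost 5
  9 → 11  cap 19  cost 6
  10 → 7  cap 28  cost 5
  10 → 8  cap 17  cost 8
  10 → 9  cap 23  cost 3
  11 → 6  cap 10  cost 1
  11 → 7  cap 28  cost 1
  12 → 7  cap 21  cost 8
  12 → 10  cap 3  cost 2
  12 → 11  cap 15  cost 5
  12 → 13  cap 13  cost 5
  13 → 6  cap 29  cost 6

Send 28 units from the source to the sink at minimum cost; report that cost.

Minimum cost for 28 units: 308

shortest-cost path #1: 4→6→2 push 16 @ unit cost 11 (adds 176)
shortest-cost path #2: 4→9→11→6→2 push 10 @ unit cost 11 (adds 110)
shortest-cost path #3: 4→9→11→7→2 push 2 @ unit cost 11 (adds 22)
total cost = 308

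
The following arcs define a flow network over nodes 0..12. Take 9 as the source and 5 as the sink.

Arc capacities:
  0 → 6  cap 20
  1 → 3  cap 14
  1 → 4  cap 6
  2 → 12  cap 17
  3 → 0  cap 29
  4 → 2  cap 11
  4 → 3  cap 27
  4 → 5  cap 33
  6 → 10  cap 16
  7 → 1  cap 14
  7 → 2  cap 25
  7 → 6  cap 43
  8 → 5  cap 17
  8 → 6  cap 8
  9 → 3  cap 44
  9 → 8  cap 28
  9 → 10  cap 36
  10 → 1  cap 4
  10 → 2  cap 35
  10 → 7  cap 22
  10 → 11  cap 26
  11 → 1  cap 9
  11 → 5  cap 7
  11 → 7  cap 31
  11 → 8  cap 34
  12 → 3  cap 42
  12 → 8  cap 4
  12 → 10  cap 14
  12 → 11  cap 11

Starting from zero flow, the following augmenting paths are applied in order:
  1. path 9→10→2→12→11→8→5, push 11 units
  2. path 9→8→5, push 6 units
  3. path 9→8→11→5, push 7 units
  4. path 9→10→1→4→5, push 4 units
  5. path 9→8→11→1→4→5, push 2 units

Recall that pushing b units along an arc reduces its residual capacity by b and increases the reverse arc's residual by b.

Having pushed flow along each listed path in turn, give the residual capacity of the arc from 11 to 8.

after path 1 (9→10→2→12→11→8→5, push 11): res(11,8)=23
after path 2 (9→8→5, push 6): res(11,8)=23
after path 3 (9→8→11→5, push 7): res(11,8)=30
after path 4 (9→10→1→4→5, push 4): res(11,8)=30
after path 5 (9→8→11→1→4→5, push 2): res(11,8)=32

Residual capacity of (11,8): 32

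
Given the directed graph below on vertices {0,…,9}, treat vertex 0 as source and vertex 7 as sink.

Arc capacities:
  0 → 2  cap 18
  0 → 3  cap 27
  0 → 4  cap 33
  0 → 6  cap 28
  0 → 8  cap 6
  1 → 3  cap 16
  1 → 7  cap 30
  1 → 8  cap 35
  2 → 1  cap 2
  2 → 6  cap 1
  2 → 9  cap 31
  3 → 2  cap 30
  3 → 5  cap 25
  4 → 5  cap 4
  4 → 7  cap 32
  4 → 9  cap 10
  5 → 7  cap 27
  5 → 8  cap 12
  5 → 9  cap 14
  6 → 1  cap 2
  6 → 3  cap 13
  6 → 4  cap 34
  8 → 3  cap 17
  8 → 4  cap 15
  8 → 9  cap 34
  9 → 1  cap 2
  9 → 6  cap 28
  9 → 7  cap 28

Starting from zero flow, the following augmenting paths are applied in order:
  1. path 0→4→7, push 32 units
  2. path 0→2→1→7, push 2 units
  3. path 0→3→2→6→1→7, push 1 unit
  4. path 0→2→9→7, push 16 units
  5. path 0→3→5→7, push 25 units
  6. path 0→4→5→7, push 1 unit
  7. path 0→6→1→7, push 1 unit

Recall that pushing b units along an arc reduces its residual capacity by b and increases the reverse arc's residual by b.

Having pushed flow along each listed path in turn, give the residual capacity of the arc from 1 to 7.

Residual capacity of (1,7): 26

after path 1 (0→4→7, push 32): res(1,7)=30
after path 2 (0→2→1→7, push 2): res(1,7)=28
after path 3 (0→3→2→6→1→7, push 1): res(1,7)=27
after path 4 (0→2→9→7, push 16): res(1,7)=27
after path 5 (0→3→5→7, push 25): res(1,7)=27
after path 6 (0→4→5→7, push 1): res(1,7)=27
after path 7 (0→6→1→7, push 1): res(1,7)=26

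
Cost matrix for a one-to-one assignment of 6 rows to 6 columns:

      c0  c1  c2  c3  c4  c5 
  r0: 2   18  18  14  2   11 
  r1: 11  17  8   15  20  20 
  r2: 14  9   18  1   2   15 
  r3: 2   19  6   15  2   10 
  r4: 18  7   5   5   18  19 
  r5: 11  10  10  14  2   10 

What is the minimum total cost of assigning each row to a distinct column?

one of 3 optimal assignments: row0→col0 (cost 2), row1→col2 (cost 8), row2→col3 (cost 1), row3→col4 (cost 2), row4→col1 (cost 7), row5→col5 (cost 10)
total = 2 + 8 + 1 + 2 + 7 + 10 = 30

Minimum assignment cost: 30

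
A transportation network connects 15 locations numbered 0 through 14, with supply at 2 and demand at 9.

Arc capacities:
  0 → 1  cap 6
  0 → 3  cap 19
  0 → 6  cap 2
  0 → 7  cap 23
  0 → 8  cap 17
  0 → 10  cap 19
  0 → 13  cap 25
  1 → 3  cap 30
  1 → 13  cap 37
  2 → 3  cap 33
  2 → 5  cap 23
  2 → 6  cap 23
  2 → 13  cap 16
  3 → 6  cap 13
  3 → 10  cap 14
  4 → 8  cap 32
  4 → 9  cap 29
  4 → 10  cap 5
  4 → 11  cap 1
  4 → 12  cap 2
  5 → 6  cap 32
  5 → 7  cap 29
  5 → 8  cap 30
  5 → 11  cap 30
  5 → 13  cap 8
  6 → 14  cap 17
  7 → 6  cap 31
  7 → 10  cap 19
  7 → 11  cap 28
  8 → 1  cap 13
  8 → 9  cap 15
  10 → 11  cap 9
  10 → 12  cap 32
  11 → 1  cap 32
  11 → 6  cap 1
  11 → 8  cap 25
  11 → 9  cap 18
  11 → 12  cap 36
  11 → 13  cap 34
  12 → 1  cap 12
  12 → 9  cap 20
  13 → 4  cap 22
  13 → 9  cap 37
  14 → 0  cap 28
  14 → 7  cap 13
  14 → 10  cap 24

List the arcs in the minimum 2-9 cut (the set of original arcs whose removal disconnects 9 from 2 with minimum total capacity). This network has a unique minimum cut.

augment #1: 2→13→9 push 16
augment #2: 2→5→8→9 push 15
augment #3: 2→5→11→9 push 8
augment #4: 2→3→10→11→9 push 9
augment #5: 2→3→10→12→9 push 5
augment #6: 2→6→14→0→13→9 push 17
max flow = 70; residual-reachable set from 2 gives S-side
cut edges (S→T): {(2,5), (2,13), (3,10), (6,14)} total cap 70

Min-cut arcs: {(2,5), (2,13), (3,10), (6,14)} (total capacity 70)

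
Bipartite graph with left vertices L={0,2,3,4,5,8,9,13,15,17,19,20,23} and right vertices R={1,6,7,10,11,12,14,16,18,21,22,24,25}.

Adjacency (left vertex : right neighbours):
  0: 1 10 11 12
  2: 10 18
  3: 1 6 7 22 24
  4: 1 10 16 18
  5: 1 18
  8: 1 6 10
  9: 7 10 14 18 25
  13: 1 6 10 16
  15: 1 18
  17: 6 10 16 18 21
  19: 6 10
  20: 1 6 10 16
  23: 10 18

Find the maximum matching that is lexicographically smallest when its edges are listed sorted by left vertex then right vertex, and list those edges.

|M| = 9 (so the lex-smallest maximum matching has 9 edges)
process left vertices in ascending order; for each, take the smallest-labelled available neighbour that still permits 9 edges overall, or leave it unmatched if none does
lex-smallest matching: {0-11, 2-10, 3-7, 4-1, 5-18, 8-6, 9-14, 13-16, 17-21}

Lex-smallest maximum matching: {(0,11), (2,10), (3,7), (4,1), (5,18), (8,6), (9,14), (13,16), (17,21)}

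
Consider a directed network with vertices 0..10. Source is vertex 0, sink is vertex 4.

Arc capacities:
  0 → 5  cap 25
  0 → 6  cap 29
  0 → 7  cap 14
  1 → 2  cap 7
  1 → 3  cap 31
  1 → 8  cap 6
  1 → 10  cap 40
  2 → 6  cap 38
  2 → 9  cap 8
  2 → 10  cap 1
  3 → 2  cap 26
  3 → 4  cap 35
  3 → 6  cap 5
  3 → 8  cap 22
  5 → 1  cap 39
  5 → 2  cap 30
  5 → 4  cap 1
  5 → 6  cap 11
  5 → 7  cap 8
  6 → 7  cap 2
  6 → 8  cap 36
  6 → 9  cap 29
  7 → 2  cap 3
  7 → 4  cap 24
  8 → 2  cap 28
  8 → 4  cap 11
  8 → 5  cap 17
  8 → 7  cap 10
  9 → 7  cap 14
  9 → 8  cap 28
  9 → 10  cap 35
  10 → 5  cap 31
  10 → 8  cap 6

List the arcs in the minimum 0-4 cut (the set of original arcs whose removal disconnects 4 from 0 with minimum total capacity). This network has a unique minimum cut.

Min-cut arcs: {(1,3), (5,4), (7,4), (8,4)} (total capacity 67)

augment #1: 0→5→4 push 1
augment #2: 0→7→4 push 14
augment #3: 0→5→7→4 push 8
augment #4: 0→6→7→4 push 2
augment #5: 0→6→8→4 push 11
augment #6: 0→5→1→3→4 push 16
augment #7: 0→6→8→5→1→3→4 push 15
max flow = 67; residual-reachable set from 0 gives S-side
cut edges (S→T): {(1,3), (5,4), (7,4), (8,4)} total cap 67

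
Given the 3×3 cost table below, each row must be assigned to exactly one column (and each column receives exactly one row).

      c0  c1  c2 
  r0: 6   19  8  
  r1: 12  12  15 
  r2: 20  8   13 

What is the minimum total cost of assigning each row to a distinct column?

optimal assignment: row0→col2 (cost 8), row1→col0 (cost 12), row2→col1 (cost 8)
total = 8 + 12 + 8 = 28

Minimum assignment cost: 28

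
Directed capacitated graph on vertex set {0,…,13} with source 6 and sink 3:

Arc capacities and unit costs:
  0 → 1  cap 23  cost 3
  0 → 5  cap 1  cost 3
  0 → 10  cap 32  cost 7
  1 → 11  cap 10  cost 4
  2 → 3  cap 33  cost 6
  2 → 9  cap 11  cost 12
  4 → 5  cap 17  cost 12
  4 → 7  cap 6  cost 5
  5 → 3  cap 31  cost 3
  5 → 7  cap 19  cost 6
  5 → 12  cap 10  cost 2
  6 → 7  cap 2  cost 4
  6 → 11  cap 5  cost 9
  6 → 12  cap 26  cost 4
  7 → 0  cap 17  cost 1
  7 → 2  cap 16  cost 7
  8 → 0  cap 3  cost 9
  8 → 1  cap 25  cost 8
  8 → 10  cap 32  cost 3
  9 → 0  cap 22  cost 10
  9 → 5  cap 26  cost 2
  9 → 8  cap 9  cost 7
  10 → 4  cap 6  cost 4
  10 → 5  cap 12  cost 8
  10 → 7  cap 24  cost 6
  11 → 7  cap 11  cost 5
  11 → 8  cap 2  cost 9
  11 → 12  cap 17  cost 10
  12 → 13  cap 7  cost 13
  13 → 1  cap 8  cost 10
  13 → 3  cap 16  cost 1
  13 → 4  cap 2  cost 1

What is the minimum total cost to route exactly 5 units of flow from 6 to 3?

Minimum cost for 5 units: 82

shortest-cost path #1: 6→7→0→5→3 push 1 @ unit cost 11 (adds 11)
shortest-cost path #2: 6→7→2→3 push 1 @ unit cost 17 (adds 17)
shortest-cost path #3: 6→12→13→3 push 3 @ unit cost 18 (adds 54)
total cost = 82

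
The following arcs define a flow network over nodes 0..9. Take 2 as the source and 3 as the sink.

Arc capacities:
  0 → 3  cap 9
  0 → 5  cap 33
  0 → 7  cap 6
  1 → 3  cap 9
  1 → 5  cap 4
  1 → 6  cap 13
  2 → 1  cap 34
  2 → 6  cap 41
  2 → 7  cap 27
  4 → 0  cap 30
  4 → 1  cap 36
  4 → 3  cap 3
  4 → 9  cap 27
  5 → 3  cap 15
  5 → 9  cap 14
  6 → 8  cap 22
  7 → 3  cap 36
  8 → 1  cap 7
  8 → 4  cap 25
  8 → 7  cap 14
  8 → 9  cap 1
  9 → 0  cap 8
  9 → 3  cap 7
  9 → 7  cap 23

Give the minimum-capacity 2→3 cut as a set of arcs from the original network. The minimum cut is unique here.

augment #1: 2→1→3 push 9
augment #2: 2→7→3 push 27
augment #3: 2→1→5→3 push 4
augment #4: 2→6→8→4→3 push 3
augment #5: 2→6→8→7→3 push 9
augment #6: 2→6→8→9→3 push 1
augment #7: 2→6→8→4→0→3 push 9
max flow = 62; residual-reachable set from 2 gives S-side
cut edges (S→T): {(1,3), (1,5), (2,7), (6,8)} total cap 62

Min-cut arcs: {(1,3), (1,5), (2,7), (6,8)} (total capacity 62)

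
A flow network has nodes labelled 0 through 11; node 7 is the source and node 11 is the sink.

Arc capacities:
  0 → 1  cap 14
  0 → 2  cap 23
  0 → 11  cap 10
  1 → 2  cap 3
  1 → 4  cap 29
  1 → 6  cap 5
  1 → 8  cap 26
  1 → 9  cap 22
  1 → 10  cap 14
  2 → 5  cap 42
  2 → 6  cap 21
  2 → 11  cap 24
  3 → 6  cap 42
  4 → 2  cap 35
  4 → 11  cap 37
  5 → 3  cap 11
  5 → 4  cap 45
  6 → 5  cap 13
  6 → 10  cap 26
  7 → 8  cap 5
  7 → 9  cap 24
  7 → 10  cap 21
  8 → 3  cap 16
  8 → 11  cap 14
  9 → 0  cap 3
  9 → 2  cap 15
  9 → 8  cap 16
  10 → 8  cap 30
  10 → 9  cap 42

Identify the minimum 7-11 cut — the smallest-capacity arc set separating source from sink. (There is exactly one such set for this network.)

augment #1: 7→8→11 push 5
augment #2: 7→9→0→11 push 3
augment #3: 7→9→2→11 push 15
augment #4: 7→9→8→11 push 6
augment #5: 7→10→8→11 push 3
augment #6: 7→10→8→3→6→5→4→11 push 13
max flow = 45; residual-reachable set from 7 gives S-side
cut edges (S→T): {(6,5), (8,11), (9,0), (9,2)} total cap 45

Min-cut arcs: {(6,5), (8,11), (9,0), (9,2)} (total capacity 45)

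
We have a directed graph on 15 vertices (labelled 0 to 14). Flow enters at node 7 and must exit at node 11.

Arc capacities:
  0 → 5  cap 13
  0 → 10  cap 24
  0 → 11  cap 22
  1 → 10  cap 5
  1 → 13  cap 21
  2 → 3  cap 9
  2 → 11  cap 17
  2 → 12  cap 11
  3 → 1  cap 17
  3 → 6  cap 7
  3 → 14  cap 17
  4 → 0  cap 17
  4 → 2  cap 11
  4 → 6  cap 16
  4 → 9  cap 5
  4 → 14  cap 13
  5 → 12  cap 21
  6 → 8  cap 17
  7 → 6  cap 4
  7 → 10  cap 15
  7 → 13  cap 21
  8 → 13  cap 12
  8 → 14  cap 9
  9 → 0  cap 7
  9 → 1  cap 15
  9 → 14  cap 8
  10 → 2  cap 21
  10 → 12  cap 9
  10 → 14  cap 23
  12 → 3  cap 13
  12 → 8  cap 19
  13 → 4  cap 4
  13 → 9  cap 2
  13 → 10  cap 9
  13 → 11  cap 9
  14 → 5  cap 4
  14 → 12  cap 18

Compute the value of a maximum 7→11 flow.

Maximum flow value: 32

augment #1: 7→13→11 bottleneck 9, total now 9
augment #2: 7→10→2→11 bottleneck 15, total now 24
augment #3: 7→13→4→0→11 bottleneck 4, total now 28
augment #4: 7→13→9→0→11 bottleneck 2, total now 30
augment #5: 7→13→10→2→11 bottleneck 2, total now 32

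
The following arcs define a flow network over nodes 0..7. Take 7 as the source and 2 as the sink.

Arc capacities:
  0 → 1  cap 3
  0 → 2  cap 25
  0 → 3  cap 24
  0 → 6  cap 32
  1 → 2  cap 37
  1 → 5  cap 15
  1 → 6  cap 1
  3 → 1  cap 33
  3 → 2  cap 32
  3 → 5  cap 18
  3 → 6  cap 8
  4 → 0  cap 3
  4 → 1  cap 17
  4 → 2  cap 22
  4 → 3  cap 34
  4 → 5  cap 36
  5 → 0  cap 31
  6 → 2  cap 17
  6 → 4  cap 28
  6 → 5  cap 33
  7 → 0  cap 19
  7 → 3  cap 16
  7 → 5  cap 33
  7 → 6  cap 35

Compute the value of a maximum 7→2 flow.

Maximum flow value: 101

augment #1: 7→0→2 bottleneck 19, total now 19
augment #2: 7→3→2 bottleneck 16, total now 35
augment #3: 7→6→2 bottleneck 17, total now 52
augment #4: 7→5→0→2 bottleneck 6, total now 58
augment #5: 7→6→4→2 bottleneck 18, total now 76
augment #6: 7→5→0→1→2 bottleneck 3, total now 79
augment #7: 7→5→0→3→2 bottleneck 16, total now 95
augment #8: 7→5→0→3→1→2 bottleneck 6, total now 101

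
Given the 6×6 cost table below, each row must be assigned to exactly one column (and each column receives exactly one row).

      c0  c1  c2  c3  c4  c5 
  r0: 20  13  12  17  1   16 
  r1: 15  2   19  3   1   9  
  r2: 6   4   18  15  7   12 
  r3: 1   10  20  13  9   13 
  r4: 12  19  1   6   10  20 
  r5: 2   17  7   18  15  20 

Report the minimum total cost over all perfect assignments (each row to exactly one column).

Minimum assignment cost: 24

optimal assignment: row0→col4 (cost 1), row1→col3 (cost 3), row2→col1 (cost 4), row3→col5 (cost 13), row4→col2 (cost 1), row5→col0 (cost 2)
total = 1 + 3 + 4 + 13 + 1 + 2 = 24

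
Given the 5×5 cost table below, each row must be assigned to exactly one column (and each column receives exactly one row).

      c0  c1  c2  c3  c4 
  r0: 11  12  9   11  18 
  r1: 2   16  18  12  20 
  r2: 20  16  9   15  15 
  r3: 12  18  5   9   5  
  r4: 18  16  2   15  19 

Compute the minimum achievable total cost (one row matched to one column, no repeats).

one of 2 optimal assignments: row0→col1 (cost 12), row1→col0 (cost 2), row2→col3 (cost 15), row3→col4 (cost 5), row4→col2 (cost 2)
total = 12 + 2 + 15 + 5 + 2 = 36

Minimum assignment cost: 36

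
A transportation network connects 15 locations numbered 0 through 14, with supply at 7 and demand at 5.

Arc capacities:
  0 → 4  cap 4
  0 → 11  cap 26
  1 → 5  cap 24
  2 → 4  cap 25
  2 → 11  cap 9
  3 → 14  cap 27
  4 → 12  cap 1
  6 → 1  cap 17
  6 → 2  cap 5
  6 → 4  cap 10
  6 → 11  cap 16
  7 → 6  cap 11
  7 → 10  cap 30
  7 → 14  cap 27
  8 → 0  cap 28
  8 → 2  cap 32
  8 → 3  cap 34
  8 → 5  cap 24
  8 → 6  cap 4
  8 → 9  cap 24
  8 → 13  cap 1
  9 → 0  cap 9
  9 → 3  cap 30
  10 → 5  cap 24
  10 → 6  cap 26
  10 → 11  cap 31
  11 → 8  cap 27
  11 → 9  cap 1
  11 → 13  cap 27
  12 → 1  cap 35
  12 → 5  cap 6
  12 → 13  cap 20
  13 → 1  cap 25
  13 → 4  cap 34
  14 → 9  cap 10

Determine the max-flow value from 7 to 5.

Maximum flow value: 50

augment #1: 7→10→5 bottleneck 24, total now 24
augment #2: 7→6→1→5 bottleneck 11, total now 35
augment #3: 7→10→6→1→5 bottleneck 6, total now 41
augment #4: 7→14→9→0→4→12→5 bottleneck 1, total now 42
augment #5: 7→14→9→0→11→8→5 bottleneck 8, total now 50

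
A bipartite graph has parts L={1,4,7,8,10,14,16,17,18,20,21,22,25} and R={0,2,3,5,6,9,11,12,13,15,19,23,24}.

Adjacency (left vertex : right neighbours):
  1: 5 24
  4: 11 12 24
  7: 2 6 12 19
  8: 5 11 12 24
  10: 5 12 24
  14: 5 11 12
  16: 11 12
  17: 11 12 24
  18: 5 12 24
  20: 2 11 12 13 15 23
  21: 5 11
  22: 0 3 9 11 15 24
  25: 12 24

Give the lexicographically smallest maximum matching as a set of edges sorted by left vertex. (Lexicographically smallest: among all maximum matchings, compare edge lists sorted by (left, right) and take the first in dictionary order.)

Lex-smallest maximum matching: {(1,5), (4,11), (7,2), (8,12), (10,24), (20,13), (22,0)}

|M| = 7 (so the lex-smallest maximum matching has 7 edges)
process left vertices in ascending order; for each, take the smallest-labelled available neighbour that still permits 7 edges overall, or leave it unmatched if none does
lex-smallest matching: {1-5, 4-11, 7-2, 8-12, 10-24, 20-13, 22-0}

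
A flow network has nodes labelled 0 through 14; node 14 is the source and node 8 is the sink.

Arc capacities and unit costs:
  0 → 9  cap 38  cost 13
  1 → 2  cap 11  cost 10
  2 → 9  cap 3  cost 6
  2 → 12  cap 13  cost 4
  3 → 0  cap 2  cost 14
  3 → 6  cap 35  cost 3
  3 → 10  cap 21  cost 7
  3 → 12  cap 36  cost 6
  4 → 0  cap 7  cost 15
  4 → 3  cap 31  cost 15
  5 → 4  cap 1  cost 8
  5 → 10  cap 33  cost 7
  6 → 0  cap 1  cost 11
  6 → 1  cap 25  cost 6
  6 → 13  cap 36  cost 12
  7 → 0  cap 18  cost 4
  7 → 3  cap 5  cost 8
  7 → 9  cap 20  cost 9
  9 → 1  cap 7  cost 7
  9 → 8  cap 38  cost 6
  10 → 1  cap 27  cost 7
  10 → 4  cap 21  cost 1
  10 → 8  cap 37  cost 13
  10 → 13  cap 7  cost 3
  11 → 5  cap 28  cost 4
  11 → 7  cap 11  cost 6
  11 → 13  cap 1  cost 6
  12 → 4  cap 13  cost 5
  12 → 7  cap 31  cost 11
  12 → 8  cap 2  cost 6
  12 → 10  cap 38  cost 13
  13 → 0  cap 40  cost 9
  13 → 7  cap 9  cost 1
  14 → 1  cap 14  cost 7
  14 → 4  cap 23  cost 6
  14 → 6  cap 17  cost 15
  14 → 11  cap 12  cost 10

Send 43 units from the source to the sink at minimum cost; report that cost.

shortest-cost path #1: 14→1→2→12→8 push 2 @ unit cost 27 (adds 54)
shortest-cost path #2: 14→1→2→9→8 push 3 @ unit cost 29 (adds 87)
shortest-cost path #3: 14→11→7→9→8 push 11 @ unit cost 31 (adds 341)
shortest-cost path #4: 14→11→13→7→9→8 push 1 @ unit cost 32 (adds 32)
shortest-cost path #5: 14→4→0→9→8 push 7 @ unit cost 40 (adds 280)
shortest-cost path #6: 14→4→3→10→8 push 16 @ unit cost 41 (adds 656)
shortest-cost path #7: 14→6→13→7→9→8 push 3 @ unit cost 43 (adds 129)
total cost = 1579

Minimum cost for 43 units: 1579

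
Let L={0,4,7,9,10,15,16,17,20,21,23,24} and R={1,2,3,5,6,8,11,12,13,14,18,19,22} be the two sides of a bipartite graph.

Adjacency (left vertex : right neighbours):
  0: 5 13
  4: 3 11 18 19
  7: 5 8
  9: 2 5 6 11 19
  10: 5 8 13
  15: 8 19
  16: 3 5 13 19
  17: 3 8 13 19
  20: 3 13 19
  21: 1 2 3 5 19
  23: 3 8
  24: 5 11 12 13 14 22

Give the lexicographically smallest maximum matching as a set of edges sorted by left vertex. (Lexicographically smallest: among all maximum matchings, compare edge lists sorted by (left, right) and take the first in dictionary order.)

|M| = 9 (so the lex-smallest maximum matching has 9 edges)
process left vertices in ascending order; for each, take the smallest-labelled available neighbour that still permits 9 edges overall, or leave it unmatched if none does
lex-smallest matching: {0-5, 4-11, 7-8, 9-2, 10-13, 15-19, 16-3, 21-1, 24-12}

Lex-smallest maximum matching: {(0,5), (4,11), (7,8), (9,2), (10,13), (15,19), (16,3), (21,1), (24,12)}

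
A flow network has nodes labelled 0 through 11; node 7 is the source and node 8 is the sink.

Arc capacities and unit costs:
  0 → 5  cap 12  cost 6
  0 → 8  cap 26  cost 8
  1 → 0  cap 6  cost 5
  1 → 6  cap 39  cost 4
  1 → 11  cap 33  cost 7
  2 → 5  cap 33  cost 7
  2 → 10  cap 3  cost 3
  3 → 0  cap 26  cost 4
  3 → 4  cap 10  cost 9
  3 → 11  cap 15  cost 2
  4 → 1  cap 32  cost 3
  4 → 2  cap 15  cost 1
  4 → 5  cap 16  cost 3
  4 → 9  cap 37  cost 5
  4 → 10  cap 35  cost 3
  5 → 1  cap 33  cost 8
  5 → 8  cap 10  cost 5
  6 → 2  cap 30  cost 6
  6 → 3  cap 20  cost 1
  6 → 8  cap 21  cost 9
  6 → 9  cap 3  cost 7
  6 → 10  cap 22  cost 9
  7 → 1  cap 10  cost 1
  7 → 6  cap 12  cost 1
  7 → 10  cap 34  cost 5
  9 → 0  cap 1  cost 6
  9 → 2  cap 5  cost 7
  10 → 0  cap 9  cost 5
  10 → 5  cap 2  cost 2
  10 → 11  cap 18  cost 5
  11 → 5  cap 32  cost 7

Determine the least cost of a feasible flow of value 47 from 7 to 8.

Minimum cost for 47 units: 854

shortest-cost path #1: 7→6→8 push 12 @ unit cost 10 (adds 120)
shortest-cost path #2: 7→10→5→8 push 2 @ unit cost 12 (adds 24)
shortest-cost path #3: 7→1→6→8 push 9 @ unit cost 14 (adds 126)
shortest-cost path #4: 7→1→0→8 push 1 @ unit cost 14 (adds 14)
shortest-cost path #5: 7→10→0→8 push 9 @ unit cost 18 (adds 162)
shortest-cost path #6: 7→10→11→5→8 push 8 @ unit cost 22 (adds 176)
shortest-cost path #7: 7→10→11→5→1→0→8 push 5 @ unit cost 38 (adds 190)
shortest-cost path #8: 7→10→11→5→1→6→3→0→8 push 1 @ unit cost 42 (adds 42)
total cost = 854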